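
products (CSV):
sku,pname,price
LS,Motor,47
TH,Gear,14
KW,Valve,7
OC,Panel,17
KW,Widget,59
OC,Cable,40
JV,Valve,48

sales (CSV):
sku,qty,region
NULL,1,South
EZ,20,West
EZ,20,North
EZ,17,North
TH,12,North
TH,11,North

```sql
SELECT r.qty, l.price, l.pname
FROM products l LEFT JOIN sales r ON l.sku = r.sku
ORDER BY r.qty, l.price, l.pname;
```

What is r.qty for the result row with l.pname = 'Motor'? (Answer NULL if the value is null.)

LEFT JOIN keeps every row from `products`; unmatched rows get NULL for `sales`'s columns.
Matching on l.sku = r.sku. A NULL in a compared column never satisfies the condition.
- sku=LS: no r row matches, row kept with r columns NULL.
- sku=TH: 2 matching r row(s), so 2 row(s) emitted.
- sku=KW: no r row matches, row kept with r columns NULL.
- sku=OC: no r row matches, row kept with r columns NULL.
- sku=KW: no r row matches, row kept with r columns NULL.
- sku=OC: no r row matches, row kept with r columns NULL.
- sku=JV: no r row matches, row kept with r columns NULL.

NULL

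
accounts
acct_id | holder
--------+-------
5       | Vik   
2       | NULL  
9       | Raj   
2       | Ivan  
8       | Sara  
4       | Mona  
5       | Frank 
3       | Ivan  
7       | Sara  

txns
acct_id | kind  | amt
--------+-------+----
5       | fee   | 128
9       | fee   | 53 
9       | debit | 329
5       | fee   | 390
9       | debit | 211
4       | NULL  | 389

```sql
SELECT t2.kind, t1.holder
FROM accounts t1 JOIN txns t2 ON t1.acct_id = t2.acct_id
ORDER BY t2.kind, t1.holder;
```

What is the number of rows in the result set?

INNER JOIN keeps only pairs where the ON condition holds.
Matching on t1.acct_id = t2.acct_id.
- acct_id=5: 2 matching t2 row(s), so 2 row(s) emitted.
- acct_id=2: no matching t2 row, dropped.
- acct_id=9: 3 matching t2 row(s), so 3 row(s) emitted.
- acct_id=2: no matching t2 row, dropped.
- acct_id=8: no matching t2 row, dropped.
- acct_id=4: 1 matching t2 row(s), so 1 row(s) emitted.
- acct_id=5: 2 matching t2 row(s), so 2 row(s) emitted.
- acct_id=3: no matching t2 row, dropped.
- acct_id=7: no matching t2 row, dropped.
Total: 8 rows.

8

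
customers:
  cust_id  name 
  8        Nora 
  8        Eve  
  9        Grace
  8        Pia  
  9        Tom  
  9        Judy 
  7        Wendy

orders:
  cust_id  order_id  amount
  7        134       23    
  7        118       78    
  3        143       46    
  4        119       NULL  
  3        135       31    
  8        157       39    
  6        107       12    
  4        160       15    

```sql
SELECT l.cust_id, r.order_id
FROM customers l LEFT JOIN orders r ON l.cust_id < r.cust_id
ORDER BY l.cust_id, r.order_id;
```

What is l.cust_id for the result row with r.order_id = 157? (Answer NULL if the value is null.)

7

LEFT JOIN keeps every row from `customers`; unmatched rows get NULL for `orders`'s columns.
Matching on l.cust_id < r.cust_id.
- cust_id=8: no r row matches, row kept with r columns NULL.
- cust_id=8: no r row matches, row kept with r columns NULL.
- cust_id=9: no r row matches, row kept with r columns NULL.
- cust_id=8: no r row matches, row kept with r columns NULL.
- cust_id=9: no r row matches, row kept with r columns NULL.
- cust_id=9: no r row matches, row kept with r columns NULL.
- cust_id=7: 1 matching r row(s), so 1 row(s) emitted.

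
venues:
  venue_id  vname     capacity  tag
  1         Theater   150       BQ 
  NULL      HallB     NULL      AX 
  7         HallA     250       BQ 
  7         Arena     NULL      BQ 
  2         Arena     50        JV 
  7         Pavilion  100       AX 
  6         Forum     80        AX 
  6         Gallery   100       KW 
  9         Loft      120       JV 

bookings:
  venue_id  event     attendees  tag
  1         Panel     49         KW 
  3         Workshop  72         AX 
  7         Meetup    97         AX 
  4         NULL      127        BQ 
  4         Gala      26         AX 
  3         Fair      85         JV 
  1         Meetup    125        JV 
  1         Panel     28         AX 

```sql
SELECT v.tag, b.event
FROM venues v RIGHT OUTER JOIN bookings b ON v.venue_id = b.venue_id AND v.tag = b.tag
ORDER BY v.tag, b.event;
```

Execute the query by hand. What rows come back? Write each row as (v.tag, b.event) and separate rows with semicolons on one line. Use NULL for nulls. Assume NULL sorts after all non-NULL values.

(AX, Meetup); (NULL, Fair); (NULL, Gala); (NULL, Meetup); (NULL, Panel); (NULL, Panel); (NULL, Workshop); (NULL, NULL)

RIGHT JOIN keeps every row from `bookings`; unmatched rows get NULL for `venues`'s columns.
Matching on v.venue_id = b.venue_id AND v.tag = b.tag. A NULL in a compared column never satisfies the condition.
- v[0] venue_id=1, tag=BQ → no match.
- v[1] venue_id=NULL, tag=AX → no match.
- v[2] venue_id=7, tag=BQ → no match.
- v[3] venue_id=7, tag=BQ → no match.
- v[4] venue_id=2, tag=JV → no match.
- v[5] venue_id=7, tag=AX → 1 match(es) in b → 1 row(s).
- v[6] venue_id=6, tag=AX → no match.
- v[7] venue_id=6, tag=KW → no match.
- v[8] venue_id=9, tag=JV → no match.
- 7 b row(s) had no v match → kept, v columns NULL.
After projecting and ordering:
v.tag | b.event
AX | Meetup
NULL | Fair
NULL | Gala
NULL | Meetup
NULL | Panel
NULL | Panel
NULL | Workshop
NULL | NULL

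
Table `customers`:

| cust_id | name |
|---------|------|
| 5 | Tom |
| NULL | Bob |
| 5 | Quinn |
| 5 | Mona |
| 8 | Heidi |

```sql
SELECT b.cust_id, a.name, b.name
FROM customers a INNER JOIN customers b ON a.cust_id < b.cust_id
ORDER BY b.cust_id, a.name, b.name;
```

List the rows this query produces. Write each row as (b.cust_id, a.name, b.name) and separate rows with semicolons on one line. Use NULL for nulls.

INNER JOIN keeps only pairs where the ON condition holds.
Matching on a.cust_id < b.cust_id. A NULL in a compared column never satisfies the condition.
- cust_id=5: 1 matching b row(s), so 1 row(s) emitted.
- cust_id=NULL: no matching b row, dropped.
- cust_id=5: 1 matching b row(s), so 1 row(s) emitted.
- cust_id=5: 1 matching b row(s), so 1 row(s) emitted.
- cust_id=8: no matching b row, dropped.
After projecting and ordering:
b.cust_id | a.name | b.name
8 | Mona | Heidi
8 | Quinn | Heidi
8 | Tom | Heidi

(8, Mona, Heidi); (8, Quinn, Heidi); (8, Tom, Heidi)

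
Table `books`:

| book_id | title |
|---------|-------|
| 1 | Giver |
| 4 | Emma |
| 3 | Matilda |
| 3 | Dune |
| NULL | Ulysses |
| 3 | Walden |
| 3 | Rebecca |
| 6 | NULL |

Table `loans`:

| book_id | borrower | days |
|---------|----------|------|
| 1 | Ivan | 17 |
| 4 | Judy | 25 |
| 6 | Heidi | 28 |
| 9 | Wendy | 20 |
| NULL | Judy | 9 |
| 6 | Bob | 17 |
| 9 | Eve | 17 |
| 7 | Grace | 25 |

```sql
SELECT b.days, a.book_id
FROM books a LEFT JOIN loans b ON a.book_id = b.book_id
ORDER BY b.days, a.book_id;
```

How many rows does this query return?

9

LEFT JOIN keeps every row from `books`; unmatched rows get NULL for `loans`'s columns.
Matching on a.book_id = b.book_id. A NULL in a compared column never satisfies the condition.
Matched pairs: 4; unmatched a rows kept: 5.
Total: 4 matched + 5 padded = 9 rows.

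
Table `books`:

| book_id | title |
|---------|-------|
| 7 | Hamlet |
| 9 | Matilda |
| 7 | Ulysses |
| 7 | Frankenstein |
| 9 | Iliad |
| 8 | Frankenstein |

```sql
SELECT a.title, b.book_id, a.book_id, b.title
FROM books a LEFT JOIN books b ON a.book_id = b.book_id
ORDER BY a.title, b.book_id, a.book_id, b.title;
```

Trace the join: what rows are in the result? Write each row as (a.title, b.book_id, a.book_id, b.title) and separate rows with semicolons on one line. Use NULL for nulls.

(Frankenstein, 7, 7, Frankenstein); (Frankenstein, 7, 7, Hamlet); (Frankenstein, 7, 7, Ulysses); (Frankenstein, 8, 8, Frankenstein); (Hamlet, 7, 7, Frankenstein); (Hamlet, 7, 7, Hamlet); (Hamlet, 7, 7, Ulysses); (Iliad, 9, 9, Iliad); (Iliad, 9, 9, Matilda); (Matilda, 9, 9, Iliad); (Matilda, 9, 9, Matilda); (Ulysses, 7, 7, Frankenstein); (Ulysses, 7, 7, Hamlet); (Ulysses, 7, 7, Ulysses)

LEFT JOIN keeps every row from `books a`; unmatched rows get NULL for `books b`'s columns.
Matching on a.book_id = b.book_id.
- a (book_id=7) pairs with 3 row(s) of b.
- a (book_id=9) pairs with 2 row(s) of b.
- a (book_id=7) pairs with 3 row(s) of b.
- a (book_id=7) pairs with 3 row(s) of b.
- a (book_id=9) pairs with 2 row(s) of b.
- a (book_id=8) pairs with 1 row(s) of b.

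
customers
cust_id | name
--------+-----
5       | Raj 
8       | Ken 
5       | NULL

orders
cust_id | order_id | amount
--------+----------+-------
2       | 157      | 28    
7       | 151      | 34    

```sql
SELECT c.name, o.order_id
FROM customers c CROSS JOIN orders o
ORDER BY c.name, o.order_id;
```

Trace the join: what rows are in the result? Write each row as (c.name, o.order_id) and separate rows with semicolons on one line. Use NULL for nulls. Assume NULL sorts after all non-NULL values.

CROSS JOIN pairs every row of `customers` with every row of `orders`: 3 × 2 = 6 rows.
After projecting and ordering:
c.name | o.order_id
Ken | 151
Ken | 157
Raj | 151
Raj | 157
NULL | 151
NULL | 157

(Ken, 151); (Ken, 157); (Raj, 151); (Raj, 157); (NULL, 151); (NULL, 157)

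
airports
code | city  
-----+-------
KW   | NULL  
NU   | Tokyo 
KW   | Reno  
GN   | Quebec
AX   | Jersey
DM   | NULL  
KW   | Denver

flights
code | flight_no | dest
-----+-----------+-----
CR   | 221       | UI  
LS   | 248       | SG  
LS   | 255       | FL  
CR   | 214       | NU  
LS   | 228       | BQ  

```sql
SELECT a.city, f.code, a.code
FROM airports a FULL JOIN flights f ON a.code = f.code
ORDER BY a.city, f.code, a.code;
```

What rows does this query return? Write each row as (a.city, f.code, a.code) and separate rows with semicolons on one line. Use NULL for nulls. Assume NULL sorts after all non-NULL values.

FULL OUTER JOIN keeps every row from both sides; unmatched rows get NULL for the other side's columns.
Matching on a.code = f.code.
Matched pairs: 0; unmatched a rows kept: 7; unmatched f rows kept: 5.

(Denver, NULL, KW); (Jersey, NULL, AX); (Quebec, NULL, GN); (Reno, NULL, KW); (Tokyo, NULL, NU); (NULL, CR, NULL); (NULL, CR, NULL); (NULL, LS, NULL); (NULL, LS, NULL); (NULL, LS, NULL); (NULL, NULL, DM); (NULL, NULL, KW)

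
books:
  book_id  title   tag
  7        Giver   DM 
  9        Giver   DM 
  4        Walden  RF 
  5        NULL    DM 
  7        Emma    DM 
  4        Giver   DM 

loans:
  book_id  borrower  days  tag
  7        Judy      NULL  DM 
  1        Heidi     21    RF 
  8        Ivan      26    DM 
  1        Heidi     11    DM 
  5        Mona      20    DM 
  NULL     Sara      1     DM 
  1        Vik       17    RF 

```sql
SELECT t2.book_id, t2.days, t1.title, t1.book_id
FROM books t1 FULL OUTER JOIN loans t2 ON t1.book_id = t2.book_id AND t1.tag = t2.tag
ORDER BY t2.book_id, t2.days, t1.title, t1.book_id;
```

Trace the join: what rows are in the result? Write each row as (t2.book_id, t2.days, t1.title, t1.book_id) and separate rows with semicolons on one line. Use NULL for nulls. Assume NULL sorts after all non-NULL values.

FULL OUTER JOIN keeps every row from both sides; unmatched rows get NULL for the other side's columns.
Matching on t1.book_id = t2.book_id AND t1.tag = t2.tag. A NULL in a compared column never satisfies the condition.
Matched pairs: 3; unmatched t1 rows kept: 3; unmatched t2 rows kept: 5.

(1, 11, NULL, NULL); (1, 17, NULL, NULL); (1, 21, NULL, NULL); (5, 20, NULL, 5); (7, NULL, Emma, 7); (7, NULL, Giver, 7); (8, 26, NULL, NULL); (NULL, 1, NULL, NULL); (NULL, NULL, Giver, 4); (NULL, NULL, Giver, 9); (NULL, NULL, Walden, 4)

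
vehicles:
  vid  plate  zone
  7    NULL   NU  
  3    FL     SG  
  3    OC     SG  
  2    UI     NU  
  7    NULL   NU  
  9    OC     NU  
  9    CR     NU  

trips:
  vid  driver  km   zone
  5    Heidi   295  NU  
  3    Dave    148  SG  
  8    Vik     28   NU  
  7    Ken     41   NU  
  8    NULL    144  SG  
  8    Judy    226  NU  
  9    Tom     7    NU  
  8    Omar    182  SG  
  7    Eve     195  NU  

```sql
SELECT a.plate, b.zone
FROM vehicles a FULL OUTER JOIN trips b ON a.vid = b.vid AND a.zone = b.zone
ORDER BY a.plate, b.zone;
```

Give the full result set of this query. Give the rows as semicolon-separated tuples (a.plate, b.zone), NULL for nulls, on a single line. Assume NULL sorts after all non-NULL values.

FULL OUTER JOIN keeps every row from both sides; unmatched rows get NULL for the other side's columns.
Matching on a.vid = b.vid AND a.zone = b.zone.
- vid=7, zone=NU: 2 matching b row(s), so 2 row(s) emitted.
- vid=3, zone=SG: 1 matching b row(s), so 1 row(s) emitted.
- vid=3, zone=SG: 1 matching b row(s), so 1 row(s) emitted.
- vid=2, zone=NU: no b row matches, row kept with b columns NULL.
- vid=7, zone=NU: 2 matching b row(s), so 2 row(s) emitted.
- vid=9, zone=NU: 1 matching b row(s), so 1 row(s) emitted.
- vid=9, zone=NU: 1 matching b row(s), so 1 row(s) emitted.
- plus 5 unmatched b row(s), each kept with NULL a columns.

(CR, NU); (FL, SG); (OC, NU); (OC, SG); (UI, NULL); (NULL, NU); (NULL, NU); (NULL, NU); (NULL, NU); (NULL, NU); (NULL, NU); (NULL, NU); (NULL, SG); (NULL, SG)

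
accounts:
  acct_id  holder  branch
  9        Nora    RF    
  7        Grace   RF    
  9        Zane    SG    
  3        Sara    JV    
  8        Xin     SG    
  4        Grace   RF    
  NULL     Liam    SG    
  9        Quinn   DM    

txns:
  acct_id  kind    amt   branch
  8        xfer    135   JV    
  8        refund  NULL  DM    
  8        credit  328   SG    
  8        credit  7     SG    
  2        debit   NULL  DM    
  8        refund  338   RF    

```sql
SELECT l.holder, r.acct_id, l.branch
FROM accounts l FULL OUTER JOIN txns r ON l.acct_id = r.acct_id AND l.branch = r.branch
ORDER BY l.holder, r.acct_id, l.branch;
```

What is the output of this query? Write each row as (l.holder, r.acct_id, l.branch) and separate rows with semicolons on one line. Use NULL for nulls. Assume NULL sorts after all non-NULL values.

(Grace, NULL, RF); (Grace, NULL, RF); (Liam, NULL, SG); (Nora, NULL, RF); (Quinn, NULL, DM); (Sara, NULL, JV); (Xin, 8, SG); (Xin, 8, SG); (Zane, NULL, SG); (NULL, 2, NULL); (NULL, 8, NULL); (NULL, 8, NULL); (NULL, 8, NULL)

FULL OUTER JOIN keeps every row from both sides; unmatched rows get NULL for the other side's columns.
Matching on l.acct_id = r.acct_id AND l.branch = r.branch. A NULL in a compared column never satisfies the condition.
- l[0] acct_id=9, branch=RF → no match; kept with NULLs on the r side.
- l[1] acct_id=7, branch=RF → no match; kept with NULLs on the r side.
- l[2] acct_id=9, branch=SG → no match; kept with NULLs on the r side.
- l[3] acct_id=3, branch=JV → no match; kept with NULLs on the r side.
- l[4] acct_id=8, branch=SG → 2 match(es) in r → 2 row(s).
- l[5] acct_id=4, branch=RF → no match; kept with NULLs on the r side.
- l[6] acct_id=NULL, branch=SG → no match; kept with NULLs on the r side.
- l[7] acct_id=9, branch=DM → no match; kept with NULLs on the r side.
- plus 4 unmatched r row(s), each kept with NULL l columns.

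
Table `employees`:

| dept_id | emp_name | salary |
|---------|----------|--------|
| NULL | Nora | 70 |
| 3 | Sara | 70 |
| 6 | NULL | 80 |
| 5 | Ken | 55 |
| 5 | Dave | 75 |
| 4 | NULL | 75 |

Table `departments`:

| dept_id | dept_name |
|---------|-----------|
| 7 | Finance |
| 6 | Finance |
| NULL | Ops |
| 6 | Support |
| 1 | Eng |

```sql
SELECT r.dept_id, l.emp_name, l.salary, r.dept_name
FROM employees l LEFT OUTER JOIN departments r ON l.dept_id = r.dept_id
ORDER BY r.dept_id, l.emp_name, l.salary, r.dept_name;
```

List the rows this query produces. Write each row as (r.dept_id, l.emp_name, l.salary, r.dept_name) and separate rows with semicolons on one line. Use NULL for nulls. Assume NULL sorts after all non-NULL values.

LEFT JOIN keeps every row from `employees`; unmatched rows get NULL for `departments`'s columns.
Matching on l.dept_id = r.dept_id. A NULL in a compared column never satisfies the condition.
Matched pairs: 2; unmatched l rows kept: 5.

(6, NULL, 80, Finance); (6, NULL, 80, Support); (NULL, Dave, 75, NULL); (NULL, Ken, 55, NULL); (NULL, Nora, 70, NULL); (NULL, Sara, 70, NULL); (NULL, NULL, 75, NULL)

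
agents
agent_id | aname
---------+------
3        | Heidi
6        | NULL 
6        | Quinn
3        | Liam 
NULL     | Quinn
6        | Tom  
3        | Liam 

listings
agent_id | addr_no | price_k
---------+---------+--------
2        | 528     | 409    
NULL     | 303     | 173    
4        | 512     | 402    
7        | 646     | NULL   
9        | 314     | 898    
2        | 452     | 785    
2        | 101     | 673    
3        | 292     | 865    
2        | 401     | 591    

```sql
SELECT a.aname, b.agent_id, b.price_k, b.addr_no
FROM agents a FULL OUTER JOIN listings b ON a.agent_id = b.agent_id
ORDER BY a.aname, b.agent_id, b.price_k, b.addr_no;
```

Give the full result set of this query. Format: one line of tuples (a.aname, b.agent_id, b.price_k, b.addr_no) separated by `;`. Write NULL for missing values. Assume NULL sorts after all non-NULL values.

(Heidi, 3, 865, 292); (Liam, 3, 865, 292); (Liam, 3, 865, 292); (Quinn, NULL, NULL, NULL); (Quinn, NULL, NULL, NULL); (Tom, NULL, NULL, NULL); (NULL, 2, 409, 528); (NULL, 2, 591, 401); (NULL, 2, 673, 101); (NULL, 2, 785, 452); (NULL, 4, 402, 512); (NULL, 7, NULL, 646); (NULL, 9, 898, 314); (NULL, NULL, 173, 303); (NULL, NULL, NULL, NULL)

FULL OUTER JOIN keeps every row from both sides; unmatched rows get NULL for the other side's columns.
Matching on a.agent_id = b.agent_id. A NULL in a compared column never satisfies the condition.
Matched pairs: 3; unmatched a rows kept: 4; unmatched b rows kept: 8.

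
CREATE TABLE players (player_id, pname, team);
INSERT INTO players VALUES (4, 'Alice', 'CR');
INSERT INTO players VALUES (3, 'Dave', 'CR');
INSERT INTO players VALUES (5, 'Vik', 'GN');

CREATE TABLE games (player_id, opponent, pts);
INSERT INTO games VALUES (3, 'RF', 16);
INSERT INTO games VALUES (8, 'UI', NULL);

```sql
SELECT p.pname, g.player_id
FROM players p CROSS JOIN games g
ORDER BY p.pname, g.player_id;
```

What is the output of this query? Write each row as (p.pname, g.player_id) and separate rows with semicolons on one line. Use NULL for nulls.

CROSS JOIN pairs every row of `players` with every row of `games`: 3 × 2 = 6 rows.
After projecting and ordering:
p.pname | g.player_id
Alice | 3
Alice | 8
Dave | 3
Dave | 8
Vik | 3
Vik | 8

(Alice, 3); (Alice, 8); (Dave, 3); (Dave, 8); (Vik, 3); (Vik, 8)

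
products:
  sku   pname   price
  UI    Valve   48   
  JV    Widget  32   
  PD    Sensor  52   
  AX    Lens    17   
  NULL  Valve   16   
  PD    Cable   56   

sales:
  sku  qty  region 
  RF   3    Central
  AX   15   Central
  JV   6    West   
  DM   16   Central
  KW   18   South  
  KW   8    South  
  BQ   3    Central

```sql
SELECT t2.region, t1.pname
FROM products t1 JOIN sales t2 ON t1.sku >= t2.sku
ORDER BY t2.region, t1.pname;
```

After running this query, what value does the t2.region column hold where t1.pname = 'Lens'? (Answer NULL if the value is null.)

INNER JOIN keeps only pairs where the ON condition holds.
Matching on t1.sku >= t2.sku. A NULL in a compared column never satisfies the condition.
- t1[0] sku=UI → 7 match(es) in t2 → 7 row(s).
- t1[1] sku=JV → 4 match(es) in t2 → 4 row(s).
- t1[2] sku=PD → 6 match(es) in t2 → 6 row(s).
- t1[3] sku=AX → 1 match(es) in t2 → 1 row(s).
- t1[4] sku=NULL → no match; dropped.
- t1[5] sku=PD → 6 match(es) in t2 → 6 row(s).

Central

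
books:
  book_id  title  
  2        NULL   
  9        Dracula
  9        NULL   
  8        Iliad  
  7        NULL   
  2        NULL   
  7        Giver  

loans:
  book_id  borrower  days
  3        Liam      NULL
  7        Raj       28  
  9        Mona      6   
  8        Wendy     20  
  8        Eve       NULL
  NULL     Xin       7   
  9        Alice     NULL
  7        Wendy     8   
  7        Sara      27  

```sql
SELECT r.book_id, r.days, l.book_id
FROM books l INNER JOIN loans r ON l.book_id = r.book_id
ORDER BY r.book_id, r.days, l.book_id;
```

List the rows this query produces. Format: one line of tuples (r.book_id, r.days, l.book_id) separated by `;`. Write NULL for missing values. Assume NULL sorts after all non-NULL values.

(7, 8, 7); (7, 8, 7); (7, 27, 7); (7, 27, 7); (7, 28, 7); (7, 28, 7); (8, 20, 8); (8, NULL, 8); (9, 6, 9); (9, 6, 9); (9, NULL, 9); (9, NULL, 9)

INNER JOIN keeps only pairs where the ON condition holds.
Matching on l.book_id = r.book_id. A NULL in a compared column never satisfies the condition.
- l (book_id=2) has no partner → excluded.
- l (book_id=9) pairs with 2 row(s) of r.
- l (book_id=9) pairs with 2 row(s) of r.
- l (book_id=8) pairs with 2 row(s) of r.
- l (book_id=7) pairs with 3 row(s) of r.
- l (book_id=2) has no partner → excluded.
- l (book_id=7) pairs with 3 row(s) of r.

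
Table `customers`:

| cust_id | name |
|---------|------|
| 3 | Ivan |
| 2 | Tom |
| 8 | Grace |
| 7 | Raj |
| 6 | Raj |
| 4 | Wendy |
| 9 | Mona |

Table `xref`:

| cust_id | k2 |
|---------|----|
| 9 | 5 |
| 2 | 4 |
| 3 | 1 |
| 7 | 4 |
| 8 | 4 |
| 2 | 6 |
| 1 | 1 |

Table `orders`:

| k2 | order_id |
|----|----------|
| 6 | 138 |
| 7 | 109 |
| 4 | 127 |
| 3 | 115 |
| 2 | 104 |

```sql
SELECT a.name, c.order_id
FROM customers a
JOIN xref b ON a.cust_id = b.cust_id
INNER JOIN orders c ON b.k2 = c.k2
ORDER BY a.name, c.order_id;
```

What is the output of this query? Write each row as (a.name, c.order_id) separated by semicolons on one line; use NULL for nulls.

Joins associate left-to-right: customers INNER JOIN xref on cust_id gives 6 intermediate row(s).
Then INNER JOIN `orders c` on k2: keep only rows whose b.k2 appears in c.

(Grace, 127); (Raj, 127); (Tom, 127); (Tom, 138)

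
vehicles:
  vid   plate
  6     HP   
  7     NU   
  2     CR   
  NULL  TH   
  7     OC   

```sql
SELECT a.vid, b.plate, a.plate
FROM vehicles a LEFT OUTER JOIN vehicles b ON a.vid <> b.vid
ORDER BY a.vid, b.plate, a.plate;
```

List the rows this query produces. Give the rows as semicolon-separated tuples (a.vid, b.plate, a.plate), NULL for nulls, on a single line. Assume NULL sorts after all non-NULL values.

(2, HP, CR); (2, NU, CR); (2, OC, CR); (6, CR, HP); (6, NU, HP); (6, OC, HP); (7, CR, NU); (7, CR, OC); (7, HP, NU); (7, HP, OC); (NULL, NULL, TH)

LEFT JOIN keeps every row from `vehicles a`; unmatched rows get NULL for `vehicles b`'s columns.
Matching on a.vid <> b.vid. A NULL in a compared column never satisfies the condition.
- a[0] vid=6 → 3 match(es) in b → 3 row(s).
- a[1] vid=7 → 2 match(es) in b → 2 row(s).
- a[2] vid=2 → 3 match(es) in b → 3 row(s).
- a[3] vid=NULL → no match; kept with NULLs on the b side.
- a[4] vid=7 → 2 match(es) in b → 2 row(s).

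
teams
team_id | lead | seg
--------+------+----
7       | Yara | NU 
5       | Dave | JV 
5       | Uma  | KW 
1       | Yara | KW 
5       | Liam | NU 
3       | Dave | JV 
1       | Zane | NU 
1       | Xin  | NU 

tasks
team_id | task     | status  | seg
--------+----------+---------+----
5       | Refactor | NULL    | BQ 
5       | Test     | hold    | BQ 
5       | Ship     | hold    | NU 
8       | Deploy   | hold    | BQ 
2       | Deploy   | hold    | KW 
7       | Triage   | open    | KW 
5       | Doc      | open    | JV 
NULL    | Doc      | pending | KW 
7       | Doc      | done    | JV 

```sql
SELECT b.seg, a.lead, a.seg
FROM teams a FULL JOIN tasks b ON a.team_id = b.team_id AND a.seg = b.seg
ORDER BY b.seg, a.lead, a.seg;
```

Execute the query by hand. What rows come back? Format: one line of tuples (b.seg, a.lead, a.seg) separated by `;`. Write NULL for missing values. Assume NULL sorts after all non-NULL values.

FULL OUTER JOIN keeps every row from both sides; unmatched rows get NULL for the other side's columns.
Matching on a.team_id = b.team_id AND a.seg = b.seg. A NULL in a compared column never satisfies the condition.
- team_id=7, seg=NU: no b row matches, row kept with b columns NULL.
- team_id=5, seg=JV: 1 matching b row(s), so 1 row(s) emitted.
- team_id=5, seg=KW: no b row matches, row kept with b columns NULL.
- team_id=1, seg=KW: no b row matches, row kept with b columns NULL.
- team_id=5, seg=NU: 1 matching b row(s), so 1 row(s) emitted.
- team_id=3, seg=JV: no b row matches, row kept with b columns NULL.
- team_id=1, seg=NU: no b row matches, row kept with b columns NULL.
- team_id=1, seg=NU: no b row matches, row kept with b columns NULL.
- 7 row(s) from b found no a partner → padded with NULL.

(BQ, NULL, NULL); (BQ, NULL, NULL); (BQ, NULL, NULL); (JV, Dave, JV); (JV, NULL, NULL); (KW, NULL, NULL); (KW, NULL, NULL); (KW, NULL, NULL); (NU, Liam, NU); (NULL, Dave, JV); (NULL, Uma, KW); (NULL, Xin, NU); (NULL, Yara, KW); (NULL, Yara, NU); (NULL, Zane, NU)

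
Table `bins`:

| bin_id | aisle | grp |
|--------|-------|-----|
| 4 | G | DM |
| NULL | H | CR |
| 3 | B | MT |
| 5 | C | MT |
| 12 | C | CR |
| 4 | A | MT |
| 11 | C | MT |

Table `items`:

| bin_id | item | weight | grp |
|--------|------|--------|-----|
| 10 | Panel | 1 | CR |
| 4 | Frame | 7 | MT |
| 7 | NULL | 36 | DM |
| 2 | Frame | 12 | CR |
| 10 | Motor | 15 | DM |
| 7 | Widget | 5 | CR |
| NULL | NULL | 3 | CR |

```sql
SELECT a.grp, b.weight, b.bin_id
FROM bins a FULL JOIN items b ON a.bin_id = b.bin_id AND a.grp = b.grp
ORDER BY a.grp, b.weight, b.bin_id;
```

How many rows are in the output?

FULL OUTER JOIN keeps every row from both sides; unmatched rows get NULL for the other side's columns.
Matching on a.bin_id = b.bin_id AND a.grp = b.grp. A NULL in a compared column never satisfies the condition.
- a row (bin_id=4, grp=DM): no match → kept, b columns NULL.
- a row (bin_id=NULL, grp=CR): no match → kept, b columns NULL.
- a row (bin_id=3, grp=MT): no match → kept, b columns NULL.
- a row (bin_id=5, grp=MT): no match → kept, b columns NULL.
- a row (bin_id=12, grp=CR): no match → kept, b columns NULL.
- a row (bin_id=4, grp=MT): matches 1 b row(s) → 1 output row(s).
- a row (bin_id=11, grp=MT): no match → kept, b columns NULL.
- 6 b row(s) had no a match → kept, a columns NULL.
Total: 1 matched + 12 padded = 13 rows.

13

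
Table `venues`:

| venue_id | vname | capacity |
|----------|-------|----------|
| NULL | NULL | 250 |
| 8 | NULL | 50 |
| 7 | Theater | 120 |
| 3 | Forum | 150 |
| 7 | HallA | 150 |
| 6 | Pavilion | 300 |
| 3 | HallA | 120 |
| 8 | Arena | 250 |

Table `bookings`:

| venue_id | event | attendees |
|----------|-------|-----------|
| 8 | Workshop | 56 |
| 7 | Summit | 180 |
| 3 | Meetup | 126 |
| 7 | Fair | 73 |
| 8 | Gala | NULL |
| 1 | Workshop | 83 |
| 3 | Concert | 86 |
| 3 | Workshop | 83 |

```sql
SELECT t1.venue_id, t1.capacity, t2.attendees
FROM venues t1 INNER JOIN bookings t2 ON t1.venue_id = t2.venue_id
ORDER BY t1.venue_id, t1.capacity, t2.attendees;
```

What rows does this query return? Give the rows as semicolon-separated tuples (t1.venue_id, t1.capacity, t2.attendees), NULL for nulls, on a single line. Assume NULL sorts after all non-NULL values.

(3, 120, 83); (3, 120, 86); (3, 120, 126); (3, 150, 83); (3, 150, 86); (3, 150, 126); (7, 120, 73); (7, 120, 180); (7, 150, 73); (7, 150, 180); (8, 50, 56); (8, 50, NULL); (8, 250, 56); (8, 250, NULL)

INNER JOIN keeps only pairs where the ON condition holds.
Matching on t1.venue_id = t2.venue_id. A NULL in a compared column never satisfies the condition.
- t1 row (venue_id=NULL): no match → dropped.
- t1 row (venue_id=8): matches 2 t2 row(s) → 2 output row(s).
- t1 row (venue_id=7): matches 2 t2 row(s) → 2 output row(s).
- t1 row (venue_id=3): matches 3 t2 row(s) → 3 output row(s).
- t1 row (venue_id=7): matches 2 t2 row(s) → 2 output row(s).
- t1 row (venue_id=6): no match → dropped.
- t1 row (venue_id=3): matches 3 t2 row(s) → 3 output row(s).
- t1 row (venue_id=8): matches 2 t2 row(s) → 2 output row(s).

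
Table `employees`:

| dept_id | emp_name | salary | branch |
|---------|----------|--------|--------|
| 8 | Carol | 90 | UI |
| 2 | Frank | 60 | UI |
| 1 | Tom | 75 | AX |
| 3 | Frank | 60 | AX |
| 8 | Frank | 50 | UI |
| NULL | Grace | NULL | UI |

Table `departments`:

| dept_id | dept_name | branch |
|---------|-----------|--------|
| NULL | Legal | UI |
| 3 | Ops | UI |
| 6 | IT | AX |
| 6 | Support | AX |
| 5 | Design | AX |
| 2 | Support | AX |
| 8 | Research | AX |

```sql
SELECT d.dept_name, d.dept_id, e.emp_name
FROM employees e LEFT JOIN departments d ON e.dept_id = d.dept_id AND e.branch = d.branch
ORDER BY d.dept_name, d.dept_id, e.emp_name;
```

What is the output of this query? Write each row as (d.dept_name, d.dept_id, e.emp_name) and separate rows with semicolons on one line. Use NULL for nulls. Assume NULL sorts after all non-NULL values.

(NULL, NULL, Carol); (NULL, NULL, Frank); (NULL, NULL, Frank); (NULL, NULL, Frank); (NULL, NULL, Grace); (NULL, NULL, Tom)

LEFT JOIN keeps every row from `employees`; unmatched rows get NULL for `departments`'s columns.
Matching on e.dept_id = d.dept_id AND e.branch = d.branch. A NULL in a compared column never satisfies the condition.
- e[0] dept_id=8, branch=UI → no match; kept with NULLs on the d side.
- e[1] dept_id=2, branch=UI → no match; kept with NULLs on the d side.
- e[2] dept_id=1, branch=AX → no match; kept with NULLs on the d side.
- e[3] dept_id=3, branch=AX → no match; kept with NULLs on the d side.
- e[4] dept_id=8, branch=UI → no match; kept with NULLs on the d side.
- e[5] dept_id=NULL, branch=UI → no match; kept with NULLs on the d side.
After projecting and ordering:
d.dept_name | d.dept_id | e.emp_name
NULL | NULL | Carol
NULL | NULL | Frank
NULL | NULL | Frank
NULL | NULL | Frank
NULL | NULL | Grace
NULL | NULL | Tom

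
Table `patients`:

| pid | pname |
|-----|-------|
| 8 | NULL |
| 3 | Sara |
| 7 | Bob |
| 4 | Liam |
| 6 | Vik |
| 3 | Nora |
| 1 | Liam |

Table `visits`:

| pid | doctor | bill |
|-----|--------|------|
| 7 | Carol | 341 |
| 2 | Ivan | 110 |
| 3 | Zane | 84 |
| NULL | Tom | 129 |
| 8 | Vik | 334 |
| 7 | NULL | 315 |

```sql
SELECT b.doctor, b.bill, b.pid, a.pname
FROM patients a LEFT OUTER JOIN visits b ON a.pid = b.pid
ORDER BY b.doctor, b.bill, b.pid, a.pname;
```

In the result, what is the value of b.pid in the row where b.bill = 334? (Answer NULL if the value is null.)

8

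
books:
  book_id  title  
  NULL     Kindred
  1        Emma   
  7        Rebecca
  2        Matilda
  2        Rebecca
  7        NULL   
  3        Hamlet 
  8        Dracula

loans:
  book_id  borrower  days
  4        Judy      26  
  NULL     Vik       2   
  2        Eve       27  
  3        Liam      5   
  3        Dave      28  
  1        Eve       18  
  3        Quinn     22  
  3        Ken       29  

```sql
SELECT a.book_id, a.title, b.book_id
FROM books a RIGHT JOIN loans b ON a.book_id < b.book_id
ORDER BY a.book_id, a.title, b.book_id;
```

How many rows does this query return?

RIGHT JOIN keeps every row from `loans`; unmatched rows get NULL for `books`'s columns.
Matching on a.book_id < b.book_id. A NULL in a compared column never satisfies the condition.
- a (book_id=NULL) has no partner in b.
- a (book_id=1) pairs with 6 row(s) of b.
- a (book_id=7) has no partner in b.
- a (book_id=2) pairs with 5 row(s) of b.
- a (book_id=2) pairs with 5 row(s) of b.
- a (book_id=7) has no partner in b.
- a (book_id=3) pairs with 1 row(s) of b.
- a (book_id=8) has no partner in b.
- 2 b row(s) had no a match → kept, a columns NULL.
Total: 17 matched + 2 padded = 19 rows.

19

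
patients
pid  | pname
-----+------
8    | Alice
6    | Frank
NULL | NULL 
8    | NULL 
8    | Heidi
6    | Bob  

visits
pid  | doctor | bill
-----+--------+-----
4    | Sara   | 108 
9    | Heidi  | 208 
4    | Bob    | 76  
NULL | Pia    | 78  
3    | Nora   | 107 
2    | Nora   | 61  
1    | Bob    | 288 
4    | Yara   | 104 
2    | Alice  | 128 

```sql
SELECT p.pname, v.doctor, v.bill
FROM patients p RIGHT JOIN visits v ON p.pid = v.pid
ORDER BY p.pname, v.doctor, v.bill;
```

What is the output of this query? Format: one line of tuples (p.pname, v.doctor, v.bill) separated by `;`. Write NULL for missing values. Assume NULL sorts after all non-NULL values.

(NULL, Alice, 128); (NULL, Bob, 76); (NULL, Bob, 288); (NULL, Heidi, 208); (NULL, Nora, 61); (NULL, Nora, 107); (NULL, Pia, 78); (NULL, Sara, 108); (NULL, Yara, 104)

RIGHT JOIN keeps every row from `visits`; unmatched rows get NULL for `patients`'s columns.
Matching on p.pid = v.pid. A NULL in a compared column never satisfies the condition.
Matched pairs: 0; unmatched v rows kept: 9.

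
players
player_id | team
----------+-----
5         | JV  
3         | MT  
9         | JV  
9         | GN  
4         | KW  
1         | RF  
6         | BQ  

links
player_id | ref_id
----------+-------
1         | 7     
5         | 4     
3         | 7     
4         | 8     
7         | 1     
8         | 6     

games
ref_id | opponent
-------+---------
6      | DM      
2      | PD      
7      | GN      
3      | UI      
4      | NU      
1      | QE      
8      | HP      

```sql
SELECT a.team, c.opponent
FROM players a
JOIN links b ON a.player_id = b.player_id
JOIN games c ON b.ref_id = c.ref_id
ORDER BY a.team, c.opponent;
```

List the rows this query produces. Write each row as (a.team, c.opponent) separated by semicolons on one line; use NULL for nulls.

Evaluate left to right. First `players a INNER JOIN links b` on player_id: 4 row(s).
Then INNER JOIN `games c` on ref_id: keep only rows whose b.ref_id appears in c.

(JV, NU); (KW, HP); (MT, GN); (RF, GN)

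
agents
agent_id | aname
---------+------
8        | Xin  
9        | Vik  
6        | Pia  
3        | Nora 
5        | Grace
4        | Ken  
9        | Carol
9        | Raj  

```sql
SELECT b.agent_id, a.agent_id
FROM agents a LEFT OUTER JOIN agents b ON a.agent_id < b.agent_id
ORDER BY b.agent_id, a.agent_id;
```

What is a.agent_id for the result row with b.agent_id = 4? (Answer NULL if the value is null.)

LEFT JOIN keeps every row from `agents a`; unmatched rows get NULL for `agents b`'s columns.
Matching on a.agent_id < b.agent_id.
- a (agent_id=8) pairs with 3 row(s) of b.
- a (agent_id=9) has no partner → padded with NULL.
- a (agent_id=6) pairs with 4 row(s) of b.
- a (agent_id=3) pairs with 7 row(s) of b.
- a (agent_id=5) pairs with 5 row(s) of b.
- a (agent_id=4) pairs with 6 row(s) of b.
- a (agent_id=9) has no partner → padded with NULL.
- a (agent_id=9) has no partner → padded with NULL.

3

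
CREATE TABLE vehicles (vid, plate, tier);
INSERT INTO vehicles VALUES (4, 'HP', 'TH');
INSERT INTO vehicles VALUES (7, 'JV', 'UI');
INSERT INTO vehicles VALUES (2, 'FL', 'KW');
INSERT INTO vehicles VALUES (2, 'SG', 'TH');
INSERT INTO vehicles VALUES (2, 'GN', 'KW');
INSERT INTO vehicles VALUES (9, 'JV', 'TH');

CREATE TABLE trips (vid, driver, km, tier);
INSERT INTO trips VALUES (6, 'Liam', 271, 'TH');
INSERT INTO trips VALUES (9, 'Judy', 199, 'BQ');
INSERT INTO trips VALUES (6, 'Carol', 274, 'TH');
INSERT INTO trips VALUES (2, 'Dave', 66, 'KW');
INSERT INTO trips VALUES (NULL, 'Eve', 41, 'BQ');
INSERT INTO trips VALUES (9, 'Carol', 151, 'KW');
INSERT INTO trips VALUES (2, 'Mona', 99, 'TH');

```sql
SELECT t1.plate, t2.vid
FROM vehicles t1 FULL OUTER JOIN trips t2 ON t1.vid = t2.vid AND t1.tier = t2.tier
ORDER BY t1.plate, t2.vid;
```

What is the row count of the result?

11

FULL OUTER JOIN keeps every row from both sides; unmatched rows get NULL for the other side's columns.
Matching on t1.vid = t2.vid AND t1.tier = t2.tier. A NULL in a compared column never satisfies the condition.
- t1 row (vid=4, tier=TH): no match → kept, t2 columns NULL.
- t1 row (vid=7, tier=UI): no match → kept, t2 columns NULL.
- t1 row (vid=2, tier=KW): matches 1 t2 row(s) → 1 output row(s).
- t1 row (vid=2, tier=TH): matches 1 t2 row(s) → 1 output row(s).
- t1 row (vid=2, tier=KW): matches 1 t2 row(s) → 1 output row(s).
- t1 row (vid=9, tier=TH): no match → kept, t2 columns NULL.
- 5 t2 row(s) had no t1 match → kept, t1 columns NULL.
Total: 3 matched + 8 padded = 11 rows.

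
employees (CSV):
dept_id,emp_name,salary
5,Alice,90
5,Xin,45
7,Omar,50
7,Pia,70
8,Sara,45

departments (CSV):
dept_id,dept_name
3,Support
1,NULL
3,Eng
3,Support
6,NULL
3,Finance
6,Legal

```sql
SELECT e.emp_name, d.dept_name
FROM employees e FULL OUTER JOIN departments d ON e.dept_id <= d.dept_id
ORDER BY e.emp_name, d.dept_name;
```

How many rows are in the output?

12

FULL OUTER JOIN keeps every row from both sides; unmatched rows get NULL for the other side's columns.
Matching on e.dept_id <= d.dept_id.
- dept_id=5: 2 matching d row(s), so 2 row(s) emitted.
- dept_id=5: 2 matching d row(s), so 2 row(s) emitted.
- dept_id=7: no d row matches, row kept with d columns NULL.
- dept_id=7: no d row matches, row kept with d columns NULL.
- dept_id=8: no d row matches, row kept with d columns NULL.
- plus 5 unmatched d row(s), each kept with NULL e columns.
Total: 4 matched + 8 padded = 12 rows.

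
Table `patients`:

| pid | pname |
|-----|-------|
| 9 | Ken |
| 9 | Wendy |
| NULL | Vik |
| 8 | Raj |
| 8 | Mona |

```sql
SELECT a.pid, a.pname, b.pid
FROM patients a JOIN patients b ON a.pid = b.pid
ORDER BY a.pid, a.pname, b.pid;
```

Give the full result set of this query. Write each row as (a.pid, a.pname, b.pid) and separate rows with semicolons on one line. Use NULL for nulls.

(8, Mona, 8); (8, Mona, 8); (8, Raj, 8); (8, Raj, 8); (9, Ken, 9); (9, Ken, 9); (9, Wendy, 9); (9, Wendy, 9)

INNER JOIN keeps only pairs where the ON condition holds.
Matching on a.pid = b.pid. A NULL in a compared column never satisfies the condition.
- a row (pid=9): matches 2 b row(s) → 2 output row(s).
- a row (pid=9): matches 2 b row(s) → 2 output row(s).
- a row (pid=NULL): no match → dropped.
- a row (pid=8): matches 2 b row(s) → 2 output row(s).
- a row (pid=8): matches 2 b row(s) → 2 output row(s).
After projecting and ordering:
a.pid | a.pname | b.pid
8 | Mona | 8
8 | Mona | 8
8 | Raj | 8
8 | Raj | 8
9 | Ken | 9
9 | Ken | 9
9 | Wendy | 9
9 | Wendy | 9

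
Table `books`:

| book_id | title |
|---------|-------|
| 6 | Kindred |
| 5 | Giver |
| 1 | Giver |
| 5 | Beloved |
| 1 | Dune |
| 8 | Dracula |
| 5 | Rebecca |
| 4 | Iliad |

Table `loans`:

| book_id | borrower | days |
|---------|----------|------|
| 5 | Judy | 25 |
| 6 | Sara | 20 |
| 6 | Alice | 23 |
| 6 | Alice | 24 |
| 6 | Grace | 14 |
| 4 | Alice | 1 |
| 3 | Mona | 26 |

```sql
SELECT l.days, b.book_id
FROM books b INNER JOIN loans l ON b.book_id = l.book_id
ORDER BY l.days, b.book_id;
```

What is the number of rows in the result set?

8

INNER JOIN keeps only pairs where the ON condition holds.
Matching on b.book_id = l.book_id.
Matched pairs: 8.
Total: 8 rows.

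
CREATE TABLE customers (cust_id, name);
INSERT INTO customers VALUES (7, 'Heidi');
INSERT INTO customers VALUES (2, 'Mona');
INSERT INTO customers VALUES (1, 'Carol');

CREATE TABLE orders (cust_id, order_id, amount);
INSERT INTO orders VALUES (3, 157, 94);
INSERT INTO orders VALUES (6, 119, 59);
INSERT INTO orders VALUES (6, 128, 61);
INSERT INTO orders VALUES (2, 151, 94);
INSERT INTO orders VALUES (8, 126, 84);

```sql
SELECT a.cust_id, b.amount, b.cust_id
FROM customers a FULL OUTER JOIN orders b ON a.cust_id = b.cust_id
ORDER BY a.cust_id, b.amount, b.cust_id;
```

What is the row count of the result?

FULL OUTER JOIN keeps every row from both sides; unmatched rows get NULL for the other side's columns.
Matching on a.cust_id = b.cust_id.
Matched pairs: 1; unmatched a rows kept: 2; unmatched b rows kept: 4.
Total: 1 matched + 6 padded = 7 rows.

7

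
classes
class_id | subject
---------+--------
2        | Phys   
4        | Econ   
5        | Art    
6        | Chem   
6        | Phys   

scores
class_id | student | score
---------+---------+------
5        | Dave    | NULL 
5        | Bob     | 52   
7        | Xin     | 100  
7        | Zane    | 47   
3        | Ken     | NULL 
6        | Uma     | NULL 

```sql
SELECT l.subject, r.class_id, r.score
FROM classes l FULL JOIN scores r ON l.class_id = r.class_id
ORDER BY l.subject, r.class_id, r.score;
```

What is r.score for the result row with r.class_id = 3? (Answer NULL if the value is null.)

FULL OUTER JOIN keeps every row from both sides; unmatched rows get NULL for the other side's columns.
Matching on l.class_id = r.class_id.
- l row (class_id=2): no match → kept, r columns NULL.
- l row (class_id=4): no match → kept, r columns NULL.
- l row (class_id=5): matches 2 r row(s) → 2 output row(s).
- l row (class_id=6): matches 1 r row(s) → 1 output row(s).
- l row (class_id=6): matches 1 r row(s) → 1 output row(s).
- 3 r row(s) had no l match → kept, l columns NULL.

NULL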